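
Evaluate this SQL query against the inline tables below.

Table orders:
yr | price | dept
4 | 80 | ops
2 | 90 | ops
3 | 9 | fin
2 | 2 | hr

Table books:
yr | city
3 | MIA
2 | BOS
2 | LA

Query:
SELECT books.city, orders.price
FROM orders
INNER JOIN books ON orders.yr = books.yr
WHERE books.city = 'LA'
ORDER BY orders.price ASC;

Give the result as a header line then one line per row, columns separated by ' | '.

== RESULT ==
books.city | orders.price
LA | 2
LA | 90

Derivation:
After JOIN books (5 rows):
orders.yr | orders.price | orders.dept | books.yr | books.city
2 | 90 | ops | 2 | BOS
2 | 90 | ops | 2 | LA
3 | 9 | fin | 3 | MIA
2 | 2 | hr | 2 | BOS
2 | 2 | hr | 2 | LA
After WHERE (2 rows):
orders.yr | orders.price | orders.dept | books.yr | books.city
2 | 90 | ops | 2 | LA
2 | 2 | hr | 2 | LA
After SELECT (2 rows):
books.city | orders.price
LA | 90
LA | 2
After ORDER BY (2 rows):
books.city | orders.price
LA | 2
LA | 90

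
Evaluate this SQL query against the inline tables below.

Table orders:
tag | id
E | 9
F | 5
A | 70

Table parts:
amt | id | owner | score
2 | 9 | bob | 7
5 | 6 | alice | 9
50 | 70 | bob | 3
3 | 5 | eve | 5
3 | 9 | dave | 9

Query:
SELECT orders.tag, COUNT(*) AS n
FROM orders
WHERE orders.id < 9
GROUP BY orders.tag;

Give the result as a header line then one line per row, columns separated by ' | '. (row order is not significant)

== RESULT ==
orders.tag | n
F | 1

Derivation:
After WHERE (1 rows):
orders.tag | orders.id
F | 5
After GROUP BY (1 rows):
orders.tag | n
F | 1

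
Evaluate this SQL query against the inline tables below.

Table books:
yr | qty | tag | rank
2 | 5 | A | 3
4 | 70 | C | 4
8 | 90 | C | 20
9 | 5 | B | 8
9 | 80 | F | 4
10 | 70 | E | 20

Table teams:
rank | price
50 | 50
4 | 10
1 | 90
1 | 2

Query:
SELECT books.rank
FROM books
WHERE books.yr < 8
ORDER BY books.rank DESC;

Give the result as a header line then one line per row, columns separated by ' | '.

== RESULT ==
books.rank
4
3

Derivation:
After WHERE (2 rows):
books.yr | books.qty | books.tag | books.rank
2 | 5 | A | 3
4 | 70 | C | 4
After SELECT (2 rows):
books.rank
3
4
After ORDER BY (2 rows):
books.rank
4
3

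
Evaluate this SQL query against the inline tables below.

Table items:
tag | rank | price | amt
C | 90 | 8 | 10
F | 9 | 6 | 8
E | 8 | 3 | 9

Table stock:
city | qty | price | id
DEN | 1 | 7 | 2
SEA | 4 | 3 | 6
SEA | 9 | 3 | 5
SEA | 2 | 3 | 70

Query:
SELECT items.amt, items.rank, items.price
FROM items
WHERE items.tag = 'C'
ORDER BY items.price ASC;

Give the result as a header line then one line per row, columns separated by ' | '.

== RESULT ==
items.amt | items.rank | items.price
10 | 90 | 8

Derivation:
After WHERE (1 rows):
items.tag | items.rank | items.price | items.amt
C | 90 | 8 | 10
After SELECT (1 rows):
items.amt | items.rank | items.price
10 | 90 | 8
After ORDER BY (1 rows):
items.amt | items.rank | items.price
10 | 90 | 8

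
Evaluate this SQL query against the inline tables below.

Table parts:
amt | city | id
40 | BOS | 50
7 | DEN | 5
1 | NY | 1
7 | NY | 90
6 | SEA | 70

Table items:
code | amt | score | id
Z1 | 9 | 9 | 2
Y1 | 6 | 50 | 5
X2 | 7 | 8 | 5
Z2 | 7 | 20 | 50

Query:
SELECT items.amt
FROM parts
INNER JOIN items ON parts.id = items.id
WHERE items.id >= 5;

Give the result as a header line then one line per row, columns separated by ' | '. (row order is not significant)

== RESULT ==
items.amt
7
6
7

Derivation:
After JOIN items (3 rows):
parts.amt | parts.city | parts.id | items.code | items.amt | items.score | items.id
40 | BOS | 50 | Z2 | 7 | 20 | 50
7 | DEN | 5 | Y1 | 6 | 50 | 5
7 | DEN | 5 | X2 | 7 | 8 | 5
After WHERE (3 rows):
parts.amt | parts.city | parts.id | items.code | items.amt | items.score | items.id
40 | BOS | 50 | Z2 | 7 | 20 | 50
7 | DEN | 5 | Y1 | 6 | 50 | 5
7 | DEN | 5 | X2 | 7 | 8 | 5
After SELECT (3 rows):
items.amt
7
6
7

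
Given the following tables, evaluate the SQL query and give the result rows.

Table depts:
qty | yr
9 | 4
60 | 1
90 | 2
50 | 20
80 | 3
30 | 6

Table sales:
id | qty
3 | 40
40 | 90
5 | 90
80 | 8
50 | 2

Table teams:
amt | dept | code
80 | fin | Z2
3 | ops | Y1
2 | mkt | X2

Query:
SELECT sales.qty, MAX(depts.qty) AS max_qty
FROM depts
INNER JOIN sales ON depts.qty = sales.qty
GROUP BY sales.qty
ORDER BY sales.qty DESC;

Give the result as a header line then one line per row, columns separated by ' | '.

After JOIN sales (2 rows):
depts.qty | depts.yr | sales.id | sales.qty
90 | 2 | 40 | 90
90 | 2 | 5 | 90
After GROUP BY (1 rows):
sales.qty | max_qty
90 | 90
After ORDER BY (1 rows):
sales.qty | max_qty
90 | 90

== RESULT ==
sales.qty | max_qty
90 | 90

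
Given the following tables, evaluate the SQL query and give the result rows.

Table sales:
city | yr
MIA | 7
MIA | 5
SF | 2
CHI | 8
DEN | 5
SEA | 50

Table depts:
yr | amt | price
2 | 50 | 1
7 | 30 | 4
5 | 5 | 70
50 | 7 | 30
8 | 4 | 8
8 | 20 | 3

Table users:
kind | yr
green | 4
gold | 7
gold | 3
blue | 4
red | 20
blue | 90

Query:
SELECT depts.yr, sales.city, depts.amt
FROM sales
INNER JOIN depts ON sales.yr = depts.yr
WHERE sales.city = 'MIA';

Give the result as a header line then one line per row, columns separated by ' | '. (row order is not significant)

== RESULT ==
depts.yr | sales.city | depts.amt
7 | MIA | 30
5 | MIA | 5

Derivation:
After JOIN depts (7 rows):
sales.city | sales.yr | depts.yr | depts.amt | depts.price
MIA | 7 | 7 | 30 | 4
MIA | 5 | 5 | 5 | 70
SF | 2 | 2 | 50 | 1
CHI | 8 | 8 | 4 | 8
CHI | 8 | 8 | 20 | 3
DEN | 5 | 5 | 5 | 70
SEA | 50 | 50 | 7 | 30
After WHERE (2 rows):
sales.city | sales.yr | depts.yr | depts.amt | depts.price
MIA | 7 | 7 | 30 | 4
MIA | 5 | 5 | 5 | 70
After SELECT (2 rows):
depts.yr | sales.city | depts.amt
7 | MIA | 30
5 | MIA | 5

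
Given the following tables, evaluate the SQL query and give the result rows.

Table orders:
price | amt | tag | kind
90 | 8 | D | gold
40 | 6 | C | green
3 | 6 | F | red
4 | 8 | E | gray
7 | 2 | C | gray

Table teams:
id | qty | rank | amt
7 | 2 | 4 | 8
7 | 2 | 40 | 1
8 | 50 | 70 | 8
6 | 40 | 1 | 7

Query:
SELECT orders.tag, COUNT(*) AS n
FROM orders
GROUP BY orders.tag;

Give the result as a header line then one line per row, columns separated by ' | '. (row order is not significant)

== RESULT ==
orders.tag | n
D | 1
C | 2
F | 1
E | 1

Derivation:
After GROUP BY (4 rows):
orders.tag | n
D | 1
C | 2
F | 1
E | 1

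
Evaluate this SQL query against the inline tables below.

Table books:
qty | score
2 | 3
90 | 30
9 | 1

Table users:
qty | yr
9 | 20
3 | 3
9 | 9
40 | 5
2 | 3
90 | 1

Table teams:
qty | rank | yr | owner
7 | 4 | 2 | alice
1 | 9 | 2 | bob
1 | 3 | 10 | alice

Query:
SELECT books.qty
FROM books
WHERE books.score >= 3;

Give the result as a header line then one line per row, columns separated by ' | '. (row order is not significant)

After WHERE (2 rows):
books.qty | books.score
2 | 3
90 | 30
After SELECT (2 rows):
books.qty
2
90

== RESULT ==
books.qty
2
90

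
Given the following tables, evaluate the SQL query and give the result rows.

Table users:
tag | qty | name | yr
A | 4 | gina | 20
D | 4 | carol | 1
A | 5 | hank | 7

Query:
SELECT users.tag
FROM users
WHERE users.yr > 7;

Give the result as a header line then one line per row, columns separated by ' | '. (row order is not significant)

== RESULT ==
users.tag
A

Derivation:
After WHERE (1 rows):
users.tag | users.qty | users.name | users.yr
A | 4 | gina | 20
After SELECT (1 rows):
users.tag
A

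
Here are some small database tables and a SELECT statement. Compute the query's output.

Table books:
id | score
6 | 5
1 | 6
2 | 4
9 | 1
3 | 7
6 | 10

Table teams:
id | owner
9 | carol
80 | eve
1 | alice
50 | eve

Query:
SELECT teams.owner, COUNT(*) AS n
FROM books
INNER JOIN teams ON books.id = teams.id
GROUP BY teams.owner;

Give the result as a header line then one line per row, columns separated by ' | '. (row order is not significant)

== RESULT ==
teams.owner | n
alice | 1
carol | 1

Derivation:
After JOIN teams (2 rows):
books.id | books.score | teams.id | teams.owner
1 | 6 | 1 | alice
9 | 1 | 9 | carol
After GROUP BY (2 rows):
teams.owner | n
alice | 1
carol | 1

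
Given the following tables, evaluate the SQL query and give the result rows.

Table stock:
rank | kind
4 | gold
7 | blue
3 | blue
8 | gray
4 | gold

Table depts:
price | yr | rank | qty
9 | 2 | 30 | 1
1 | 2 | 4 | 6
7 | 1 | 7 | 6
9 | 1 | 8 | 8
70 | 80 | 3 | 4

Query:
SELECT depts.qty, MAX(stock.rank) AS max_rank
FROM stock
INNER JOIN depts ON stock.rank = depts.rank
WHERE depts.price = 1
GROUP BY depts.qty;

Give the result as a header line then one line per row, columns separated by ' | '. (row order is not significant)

After JOIN depts (5 rows):
stock.rank | stock.kind | depts.price | depts.yr | depts.rank | depts.qty
4 | gold | 1 | 2 | 4 | 6
7 | blue | 7 | 1 | 7 | 6
3 | blue | 70 | 80 | 3 | 4
8 | gray | 9 | 1 | 8 | 8
4 | gold | 1 | 2 | 4 | 6
After WHERE (2 rows):
stock.rank | stock.kind | depts.price | depts.yr | depts.rank | depts.qty
4 | gold | 1 | 2 | 4 | 6
4 | gold | 1 | 2 | 4 | 6
After GROUP BY (1 rows):
depts.qty | max_rank
6 | 4

== RESULT ==
depts.qty | max_rank
6 | 4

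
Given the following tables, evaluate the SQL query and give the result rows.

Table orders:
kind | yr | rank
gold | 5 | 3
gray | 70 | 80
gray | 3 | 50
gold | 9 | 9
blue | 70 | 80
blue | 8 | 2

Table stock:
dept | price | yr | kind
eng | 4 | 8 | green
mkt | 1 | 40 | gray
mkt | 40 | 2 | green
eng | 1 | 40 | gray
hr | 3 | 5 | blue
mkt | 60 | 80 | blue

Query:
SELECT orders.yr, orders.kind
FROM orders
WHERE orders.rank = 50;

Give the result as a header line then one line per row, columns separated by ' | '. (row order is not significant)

After WHERE (1 rows):
orders.kind | orders.yr | orders.rank
gray | 3 | 50
After SELECT (1 rows):
orders.yr | orders.kind
3 | gray

== RESULT ==
orders.yr | orders.kind
3 | gray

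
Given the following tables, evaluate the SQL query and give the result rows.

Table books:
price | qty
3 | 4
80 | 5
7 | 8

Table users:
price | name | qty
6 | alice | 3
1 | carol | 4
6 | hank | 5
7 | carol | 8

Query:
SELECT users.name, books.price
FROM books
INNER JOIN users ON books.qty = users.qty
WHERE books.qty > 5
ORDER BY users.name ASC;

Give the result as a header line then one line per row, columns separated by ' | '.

== RESULT ==
users.name | books.price
carol | 7

Derivation:
After JOIN users (3 rows):
books.price | books.qty | users.price | users.name | users.qty
3 | 4 | 1 | carol | 4
80 | 5 | 6 | hank | 5
7 | 8 | 7 | carol | 8
After WHERE (1 rows):
books.price | books.qty | users.price | users.name | users.qty
7 | 8 | 7 | carol | 8
After SELECT (1 rows):
users.name | books.price
carol | 7
After ORDER BY (1 rows):
users.name | books.price
carol | 7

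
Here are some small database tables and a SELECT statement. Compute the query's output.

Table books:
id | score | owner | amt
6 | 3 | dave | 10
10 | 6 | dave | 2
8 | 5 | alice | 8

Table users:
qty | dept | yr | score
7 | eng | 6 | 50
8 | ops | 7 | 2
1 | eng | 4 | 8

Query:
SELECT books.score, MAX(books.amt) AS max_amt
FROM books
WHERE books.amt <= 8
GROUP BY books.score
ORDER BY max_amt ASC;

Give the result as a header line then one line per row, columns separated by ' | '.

After WHERE (2 rows):
books.id | books.score | books.owner | books.amt
10 | 6 | dave | 2
8 | 5 | alice | 8
After GROUP BY (2 rows):
books.score | max_amt
6 | 2
5 | 8
After ORDER BY (2 rows):
books.score | max_amt
6 | 2
5 | 8

== RESULT ==
books.score | max_amt
6 | 2
5 | 8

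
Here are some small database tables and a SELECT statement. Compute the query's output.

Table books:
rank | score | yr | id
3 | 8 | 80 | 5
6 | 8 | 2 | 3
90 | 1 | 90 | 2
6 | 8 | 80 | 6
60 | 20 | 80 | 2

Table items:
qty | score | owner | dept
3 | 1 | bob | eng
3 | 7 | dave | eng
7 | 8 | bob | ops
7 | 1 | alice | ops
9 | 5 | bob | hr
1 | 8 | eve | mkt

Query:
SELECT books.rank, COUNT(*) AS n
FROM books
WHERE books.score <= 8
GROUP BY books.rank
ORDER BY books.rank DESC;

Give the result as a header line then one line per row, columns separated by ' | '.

== RESULT ==
books.rank | n
90 | 1
6 | 2
3 | 1

Derivation:
After WHERE (4 rows):
books.rank | books.score | books.yr | books.id
3 | 8 | 80 | 5
6 | 8 | 2 | 3
90 | 1 | 90 | 2
6 | 8 | 80 | 6
After GROUP BY (3 rows):
books.rank | n
3 | 1
6 | 2
90 | 1
After ORDER BY (3 rows):
books.rank | n
90 | 1
6 | 2
3 | 1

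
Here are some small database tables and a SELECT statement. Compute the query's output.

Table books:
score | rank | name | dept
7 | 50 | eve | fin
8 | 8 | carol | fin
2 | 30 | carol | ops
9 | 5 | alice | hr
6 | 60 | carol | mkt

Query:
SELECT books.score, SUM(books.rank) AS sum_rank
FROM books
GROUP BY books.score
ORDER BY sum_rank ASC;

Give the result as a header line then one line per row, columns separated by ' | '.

After GROUP BY (5 rows):
books.score | sum_rank
7 | 50
8 | 8
2 | 30
9 | 5
6 | 60
After ORDER BY (5 rows):
books.score | sum_rank
9 | 5
8 | 8
2 | 30
7 | 50
6 | 60

== RESULT ==
books.score | sum_rank
9 | 5
8 | 8
2 | 30
7 | 50
6 | 60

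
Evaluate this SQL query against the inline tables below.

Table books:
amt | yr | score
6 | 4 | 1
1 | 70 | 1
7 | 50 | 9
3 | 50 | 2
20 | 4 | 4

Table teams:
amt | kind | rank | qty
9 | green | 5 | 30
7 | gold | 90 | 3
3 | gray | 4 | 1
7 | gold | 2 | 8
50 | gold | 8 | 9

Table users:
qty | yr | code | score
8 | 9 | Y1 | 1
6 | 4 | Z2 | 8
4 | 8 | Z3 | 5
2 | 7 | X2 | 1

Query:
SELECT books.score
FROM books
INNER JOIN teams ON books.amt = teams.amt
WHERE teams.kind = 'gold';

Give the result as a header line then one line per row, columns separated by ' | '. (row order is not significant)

== RESULT ==
books.score
9
9

Derivation:
After JOIN teams (3 rows):
books.amt | books.yr | books.score | teams.amt | teams.kind | teams.rank | teams.qty
7 | 50 | 9 | 7 | gold | 90 | 3
7 | 50 | 9 | 7 | gold | 2 | 8
3 | 50 | 2 | 3 | gray | 4 | 1
After WHERE (2 rows):
books.amt | books.yr | books.score | teams.amt | teams.kind | teams.rank | teams.qty
7 | 50 | 9 | 7 | gold | 90 | 3
7 | 50 | 9 | 7 | gold | 2 | 8
After SELECT (2 rows):
books.score
9
9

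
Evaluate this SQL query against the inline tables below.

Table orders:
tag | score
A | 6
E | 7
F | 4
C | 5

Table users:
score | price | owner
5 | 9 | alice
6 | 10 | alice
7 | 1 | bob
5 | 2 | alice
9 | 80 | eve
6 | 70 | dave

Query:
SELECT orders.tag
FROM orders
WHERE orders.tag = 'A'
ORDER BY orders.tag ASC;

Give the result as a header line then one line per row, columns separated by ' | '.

== RESULT ==
orders.tag
A

Derivation:
After WHERE (1 rows):
orders.tag | orders.score
A | 6
After SELECT (1 rows):
orders.tag
A
After ORDER BY (1 rows):
orders.tag
A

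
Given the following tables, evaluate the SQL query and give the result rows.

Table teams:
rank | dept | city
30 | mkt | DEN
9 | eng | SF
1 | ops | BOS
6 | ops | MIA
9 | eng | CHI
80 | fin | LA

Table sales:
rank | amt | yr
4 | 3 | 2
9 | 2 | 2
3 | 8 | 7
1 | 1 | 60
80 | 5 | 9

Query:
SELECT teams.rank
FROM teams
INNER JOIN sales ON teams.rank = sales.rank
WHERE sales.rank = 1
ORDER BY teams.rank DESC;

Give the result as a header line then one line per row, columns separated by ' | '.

After JOIN sales (4 rows):
teams.rank | teams.dept | teams.city | sales.rank | sales.amt | sales.yr
9 | eng | SF | 9 | 2 | 2
1 | ops | BOS | 1 | 1 | 60
9 | eng | CHI | 9 | 2 | 2
80 | fin | LA | 80 | 5 | 9
After WHERE (1 rows):
teams.rank | teams.dept | teams.city | sales.rank | sales.amt | sales.yr
1 | ops | BOS | 1 | 1 | 60
After SELECT (1 rows):
teams.rank
1
After ORDER BY (1 rows):
teams.rank
1

== RESULT ==
teams.rank
1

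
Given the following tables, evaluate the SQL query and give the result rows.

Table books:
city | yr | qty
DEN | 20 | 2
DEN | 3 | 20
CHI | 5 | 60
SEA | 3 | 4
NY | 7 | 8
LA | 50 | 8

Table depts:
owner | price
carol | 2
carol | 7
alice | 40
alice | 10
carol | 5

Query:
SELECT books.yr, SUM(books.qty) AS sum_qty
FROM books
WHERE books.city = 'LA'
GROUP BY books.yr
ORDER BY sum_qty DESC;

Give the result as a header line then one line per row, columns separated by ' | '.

After WHERE (1 rows):
books.city | books.yr | books.qty
LA | 50 | 8
After GROUP BY (1 rows):
books.yr | sum_qty
50 | 8
After ORDER BY (1 rows):
books.yr | sum_qty
50 | 8

== RESULT ==
books.yr | sum_qty
50 | 8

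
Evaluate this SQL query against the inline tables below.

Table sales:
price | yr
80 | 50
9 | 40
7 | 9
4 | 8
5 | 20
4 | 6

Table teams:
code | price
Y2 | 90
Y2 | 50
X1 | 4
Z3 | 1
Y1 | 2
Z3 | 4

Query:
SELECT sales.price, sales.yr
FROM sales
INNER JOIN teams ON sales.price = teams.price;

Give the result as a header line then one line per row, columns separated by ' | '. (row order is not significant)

== RESULT ==
sales.price | sales.yr
4 | 8
4 | 8
4 | 6
4 | 6

Derivation:
After JOIN teams (4 rows):
sales.price | sales.yr | teams.code | teams.price
4 | 8 | X1 | 4
4 | 8 | Z3 | 4
4 | 6 | X1 | 4
4 | 6 | Z3 | 4
After SELECT (4 rows):
sales.price | sales.yr
4 | 8
4 | 8
4 | 6
4 | 6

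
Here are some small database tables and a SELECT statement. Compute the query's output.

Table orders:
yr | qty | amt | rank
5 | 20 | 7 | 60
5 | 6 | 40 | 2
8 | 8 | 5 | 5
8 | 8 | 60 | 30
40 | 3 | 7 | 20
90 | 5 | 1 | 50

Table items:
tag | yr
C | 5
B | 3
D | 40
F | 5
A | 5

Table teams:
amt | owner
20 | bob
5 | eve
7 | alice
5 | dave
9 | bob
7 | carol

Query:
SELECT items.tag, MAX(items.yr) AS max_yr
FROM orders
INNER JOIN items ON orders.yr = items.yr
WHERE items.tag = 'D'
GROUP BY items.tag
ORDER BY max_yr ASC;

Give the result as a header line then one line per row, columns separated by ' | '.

After JOIN items (7 rows):
orders.yr | orders.qty | orders.amt | orders.rank | items.tag | items.yr
5 | 20 | 7 | 60 | C | 5
5 | 20 | 7 | 60 | F | 5
5 | 20 | 7 | 60 | A | 5
5 | 6 | 40 | 2 | C | 5
5 | 6 | 40 | 2 | F | 5
5 | 6 | 40 | 2 | A | 5
40 | 3 | 7 | 20 | D | 40
After WHERE (1 rows):
orders.yr | orders.qty | orders.amt | orders.rank | items.tag | items.yr
40 | 3 | 7 | 20 | D | 40
After GROUP BY (1 rows):
items.tag | max_yr
D | 40
After ORDER BY (1 rows):
items.tag | max_yr
D | 40

== RESULT ==
items.tag | max_yr
D | 40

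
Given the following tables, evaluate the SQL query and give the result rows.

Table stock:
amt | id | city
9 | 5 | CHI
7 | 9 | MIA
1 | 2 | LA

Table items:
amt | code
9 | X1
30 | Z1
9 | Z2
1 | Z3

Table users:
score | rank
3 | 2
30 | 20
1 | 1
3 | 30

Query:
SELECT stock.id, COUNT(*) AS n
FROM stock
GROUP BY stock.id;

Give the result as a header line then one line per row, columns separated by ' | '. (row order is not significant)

After GROUP BY (3 rows):
stock.id | n
5 | 1
9 | 1
2 | 1

== RESULT ==
stock.id | n
5 | 1
9 | 1
2 | 1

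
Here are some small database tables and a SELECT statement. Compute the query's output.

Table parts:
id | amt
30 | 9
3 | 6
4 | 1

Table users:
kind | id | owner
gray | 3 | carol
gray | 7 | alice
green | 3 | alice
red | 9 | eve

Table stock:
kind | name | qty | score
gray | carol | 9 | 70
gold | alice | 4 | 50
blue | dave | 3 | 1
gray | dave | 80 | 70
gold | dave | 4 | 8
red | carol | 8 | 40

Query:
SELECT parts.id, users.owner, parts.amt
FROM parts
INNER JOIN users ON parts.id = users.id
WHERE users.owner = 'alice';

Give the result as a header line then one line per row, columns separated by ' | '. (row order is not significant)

== RESULT ==
parts.id | users.owner | parts.amt
3 | alice | 6

Derivation:
After JOIN users (2 rows):
parts.id | parts.amt | users.kind | users.id | users.owner
3 | 6 | gray | 3 | carol
3 | 6 | green | 3 | alice
After WHERE (1 rows):
parts.id | parts.amt | users.kind | users.id | users.owner
3 | 6 | green | 3 | alice
After SELECT (1 rows):
parts.id | users.owner | parts.amt
3 | alice | 6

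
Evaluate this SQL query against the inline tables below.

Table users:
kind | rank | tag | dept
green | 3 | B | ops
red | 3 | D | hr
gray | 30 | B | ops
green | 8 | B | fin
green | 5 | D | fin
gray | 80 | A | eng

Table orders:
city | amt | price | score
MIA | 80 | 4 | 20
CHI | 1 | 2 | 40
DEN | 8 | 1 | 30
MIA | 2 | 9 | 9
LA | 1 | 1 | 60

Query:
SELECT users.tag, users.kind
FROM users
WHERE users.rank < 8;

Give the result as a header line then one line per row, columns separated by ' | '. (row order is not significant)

== RESULT ==
users.tag | users.kind
B | green
D | red
D | green

Derivation:
After WHERE (3 rows):
users.kind | users.rank | users.tag | users.dept
green | 3 | B | ops
red | 3 | D | hr
green | 5 | D | fin
After SELECT (3 rows):
users.tag | users.kind
B | green
D | red
D | green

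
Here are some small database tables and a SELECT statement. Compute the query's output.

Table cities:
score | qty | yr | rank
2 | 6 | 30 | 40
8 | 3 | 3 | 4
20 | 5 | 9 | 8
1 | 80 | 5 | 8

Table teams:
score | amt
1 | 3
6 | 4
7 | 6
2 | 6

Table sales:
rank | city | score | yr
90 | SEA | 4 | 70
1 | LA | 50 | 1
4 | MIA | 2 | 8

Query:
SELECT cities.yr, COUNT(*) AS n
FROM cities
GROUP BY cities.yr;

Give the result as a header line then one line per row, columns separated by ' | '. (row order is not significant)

After GROUP BY (4 rows):
cities.yr | n
30 | 1
3 | 1
9 | 1
5 | 1

== RESULT ==
cities.yr | n
30 | 1
3 | 1
9 | 1
5 | 1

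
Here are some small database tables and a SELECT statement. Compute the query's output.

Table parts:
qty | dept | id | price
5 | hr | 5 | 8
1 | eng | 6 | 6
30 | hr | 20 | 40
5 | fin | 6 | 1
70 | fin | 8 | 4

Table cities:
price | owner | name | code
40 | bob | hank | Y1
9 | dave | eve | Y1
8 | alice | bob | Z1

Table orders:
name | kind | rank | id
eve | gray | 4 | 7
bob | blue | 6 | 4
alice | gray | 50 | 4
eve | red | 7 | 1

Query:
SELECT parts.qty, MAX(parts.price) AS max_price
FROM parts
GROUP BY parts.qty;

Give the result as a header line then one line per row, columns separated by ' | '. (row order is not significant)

After GROUP BY (4 rows):
parts.qty | max_price
5 | 8
1 | 6
30 | 40
70 | 4

== RESULT ==
parts.qty | max_price
5 | 8
1 | 6
30 | 40
70 | 4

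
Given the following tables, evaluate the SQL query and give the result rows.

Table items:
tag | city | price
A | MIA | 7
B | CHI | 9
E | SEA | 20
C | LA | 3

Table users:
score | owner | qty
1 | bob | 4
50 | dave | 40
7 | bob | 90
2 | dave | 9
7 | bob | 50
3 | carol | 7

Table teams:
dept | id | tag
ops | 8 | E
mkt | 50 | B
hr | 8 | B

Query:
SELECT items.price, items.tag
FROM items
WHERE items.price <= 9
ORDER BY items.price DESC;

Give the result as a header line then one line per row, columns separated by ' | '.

After WHERE (3 rows):
items.tag | items.city | items.price
A | MIA | 7
B | CHI | 9
C | LA | 3
After SELECT (3 rows):
items.price | items.tag
7 | A
9 | B
3 | C
After ORDER BY (3 rows):
items.price | items.tag
9 | B
7 | A
3 | C

== RESULT ==
items.price | items.tag
9 | B
7 | A
3 | C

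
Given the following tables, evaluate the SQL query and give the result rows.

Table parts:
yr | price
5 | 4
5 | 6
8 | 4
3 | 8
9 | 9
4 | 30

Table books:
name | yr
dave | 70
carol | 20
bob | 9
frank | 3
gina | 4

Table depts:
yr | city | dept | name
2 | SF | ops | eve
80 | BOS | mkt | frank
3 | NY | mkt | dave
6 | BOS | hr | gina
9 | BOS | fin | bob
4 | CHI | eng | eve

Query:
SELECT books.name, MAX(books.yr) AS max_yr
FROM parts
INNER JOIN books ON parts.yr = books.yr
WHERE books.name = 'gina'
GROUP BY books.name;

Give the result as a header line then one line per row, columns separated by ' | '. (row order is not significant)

After JOIN books (3 rows):
parts.yr | parts.price | books.name | books.yr
3 | 8 | frank | 3
9 | 9 | bob | 9
4 | 30 | gina | 4
After WHERE (1 rows):
parts.yr | parts.price | books.name | books.yr
4 | 30 | gina | 4
After GROUP BY (1 rows):
books.name | max_yr
gina | 4

== RESULT ==
books.name | max_yr
gina | 4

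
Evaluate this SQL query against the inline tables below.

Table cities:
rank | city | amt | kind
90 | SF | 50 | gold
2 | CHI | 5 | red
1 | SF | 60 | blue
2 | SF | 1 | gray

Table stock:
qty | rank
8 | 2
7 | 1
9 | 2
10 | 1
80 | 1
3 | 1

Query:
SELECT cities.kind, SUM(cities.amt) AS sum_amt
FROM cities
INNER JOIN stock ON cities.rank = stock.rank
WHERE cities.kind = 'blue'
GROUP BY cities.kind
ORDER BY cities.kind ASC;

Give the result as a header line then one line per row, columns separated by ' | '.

After JOIN stock (8 rows):
cities.rank | cities.city | cities.amt | cities.kind | stock.qty | stock.rank
2 | CHI | 5 | red | 8 | 2
2 | CHI | 5 | red | 9 | 2
1 | SF | 60 | blue | 7 | 1
1 | SF | 60 | blue | 10 | 1
1 | SF | 60 | blue | 80 | 1
1 | SF | 60 | blue | 3 | 1
2 | SF | 1 | gray | 8 | 2
2 | SF | 1 | gray | 9 | 2
After WHERE (4 rows):
cities.rank | cities.city | cities.amt | cities.kind | stock.qty | stock.rank
1 | SF | 60 | blue | 7 | 1
1 | SF | 60 | blue | 10 | 1
1 | SF | 60 | blue | 80 | 1
1 | SF | 60 | blue | 3 | 1
After GROUP BY (1 rows):
cities.kind | sum_amt
blue | 240
After ORDER BY (1 rows):
cities.kind | sum_amt
blue | 240

== RESULT ==
cities.kind | sum_amt
blue | 240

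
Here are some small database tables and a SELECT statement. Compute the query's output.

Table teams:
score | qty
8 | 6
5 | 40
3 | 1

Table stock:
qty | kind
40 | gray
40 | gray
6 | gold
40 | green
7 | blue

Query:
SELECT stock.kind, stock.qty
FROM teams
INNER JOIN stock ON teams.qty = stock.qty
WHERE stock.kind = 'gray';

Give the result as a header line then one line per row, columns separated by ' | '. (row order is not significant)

== RESULT ==
stock.kind | stock.qty
gray | 40
gray | 40

Derivation:
After JOIN stock (4 rows):
teams.score | teams.qty | stock.qty | stock.kind
8 | 6 | 6 | gold
5 | 40 | 40 | gray
5 | 40 | 40 | gray
5 | 40 | 40 | green
After WHERE (2 rows):
teams.score | teams.qty | stock.qty | stock.kind
5 | 40 | 40 | gray
5 | 40 | 40 | gray
After SELECT (2 rows):
stock.kind | stock.qty
gray | 40
gray | 40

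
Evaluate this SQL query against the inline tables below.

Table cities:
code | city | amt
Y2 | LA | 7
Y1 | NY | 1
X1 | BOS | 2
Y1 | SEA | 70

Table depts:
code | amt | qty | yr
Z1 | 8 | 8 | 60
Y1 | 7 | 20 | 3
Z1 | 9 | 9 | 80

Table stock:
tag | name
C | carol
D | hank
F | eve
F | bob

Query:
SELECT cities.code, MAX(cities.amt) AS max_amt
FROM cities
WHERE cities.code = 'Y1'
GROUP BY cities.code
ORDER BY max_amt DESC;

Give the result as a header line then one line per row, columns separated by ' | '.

== RESULT ==
cities.code | max_amt
Y1 | 70

Derivation:
After WHERE (2 rows):
cities.code | cities.city | cities.amt
Y1 | NY | 1
Y1 | SEA | 70
After GROUP BY (1 rows):
cities.code | max_amt
Y1 | 70
After ORDER BY (1 rows):
cities.code | max_amt
Y1 | 70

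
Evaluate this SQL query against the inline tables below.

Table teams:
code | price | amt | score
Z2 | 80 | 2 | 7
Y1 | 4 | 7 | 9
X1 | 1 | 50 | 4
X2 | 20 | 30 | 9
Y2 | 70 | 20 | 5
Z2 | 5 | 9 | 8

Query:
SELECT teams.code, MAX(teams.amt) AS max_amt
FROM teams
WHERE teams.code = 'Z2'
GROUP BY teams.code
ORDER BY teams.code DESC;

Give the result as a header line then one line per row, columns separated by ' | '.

== RESULT ==
teams.code | max_amt
Z2 | 9

Derivation:
After WHERE (2 rows):
teams.code | teams.price | teams.amt | teams.score
Z2 | 80 | 2 | 7
Z2 | 5 | 9 | 8
After GROUP BY (1 rows):
teams.code | max_amt
Z2 | 9
After ORDER BY (1 rows):
teams.code | max_amt
Z2 | 9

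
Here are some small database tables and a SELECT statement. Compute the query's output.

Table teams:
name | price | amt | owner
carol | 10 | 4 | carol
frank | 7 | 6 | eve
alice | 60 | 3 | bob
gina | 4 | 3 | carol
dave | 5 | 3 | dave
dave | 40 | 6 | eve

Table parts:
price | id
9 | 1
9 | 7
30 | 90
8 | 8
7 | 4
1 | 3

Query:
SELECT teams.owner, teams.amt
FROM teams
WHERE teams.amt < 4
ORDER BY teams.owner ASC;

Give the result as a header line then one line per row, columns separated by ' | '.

== RESULT ==
teams.owner | teams.amt
bob | 3
carol | 3
dave | 3

Derivation:
After WHERE (3 rows):
teams.name | teams.price | teams.amt | teams.owner
alice | 60 | 3 | bob
gina | 4 | 3 | carol
dave | 5 | 3 | dave
After SELECT (3 rows):
teams.owner | teams.amt
bob | 3
carol | 3
dave | 3
After ORDER BY (3 rows):
teams.owner | teams.amt
bob | 3
carol | 3
dave | 3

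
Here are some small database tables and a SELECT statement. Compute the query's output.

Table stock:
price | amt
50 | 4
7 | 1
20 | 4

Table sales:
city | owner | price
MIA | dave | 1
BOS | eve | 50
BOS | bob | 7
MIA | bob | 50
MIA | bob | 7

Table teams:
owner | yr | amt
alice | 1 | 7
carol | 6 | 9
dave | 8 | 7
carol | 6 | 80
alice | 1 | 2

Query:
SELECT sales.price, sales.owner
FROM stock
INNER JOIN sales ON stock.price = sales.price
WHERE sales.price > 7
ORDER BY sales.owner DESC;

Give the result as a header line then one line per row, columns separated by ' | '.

After JOIN sales (4 rows):
stock.price | stock.amt | sales.city | sales.owner | sales.price
50 | 4 | BOS | eve | 50
50 | 4 | MIA | bob | 50
7 | 1 | BOS | bob | 7
7 | 1 | MIA | bob | 7
After WHERE (2 rows):
stock.price | stock.amt | sales.city | sales.owner | sales.price
50 | 4 | BOS | eve | 50
50 | 4 | MIA | bob | 50
After SELECT (2 rows):
sales.price | sales.owner
50 | eve
50 | bob
After ORDER BY (2 rows):
sales.price | sales.owner
50 | eve
50 | bob

== RESULT ==
sales.price | sales.owner
50 | eve
50 | bob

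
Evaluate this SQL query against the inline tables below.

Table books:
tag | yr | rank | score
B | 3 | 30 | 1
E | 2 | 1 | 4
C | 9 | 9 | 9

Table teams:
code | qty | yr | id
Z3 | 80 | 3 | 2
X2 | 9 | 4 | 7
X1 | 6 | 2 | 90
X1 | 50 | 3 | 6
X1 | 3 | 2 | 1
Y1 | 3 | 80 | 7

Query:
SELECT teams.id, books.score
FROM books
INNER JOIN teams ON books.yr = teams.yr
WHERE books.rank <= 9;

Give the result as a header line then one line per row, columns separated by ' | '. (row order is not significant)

== RESULT ==
teams.id | books.score
90 | 4
1 | 4

Derivation:
After JOIN teams (4 rows):
books.tag | books.yr | books.rank | books.score | teams.code | teams.qty | teams.yr | teams.id
B | 3 | 30 | 1 | Z3 | 80 | 3 | 2
B | 3 | 30 | 1 | X1 | 50 | 3 | 6
E | 2 | 1 | 4 | X1 | 6 | 2 | 90
E | 2 | 1 | 4 | X1 | 3 | 2 | 1
After WHERE (2 rows):
books.tag | books.yr | books.rank | books.score | teams.code | teams.qty | teams.yr | teams.id
E | 2 | 1 | 4 | X1 | 6 | 2 | 90
E | 2 | 1 | 4 | X1 | 3 | 2 | 1
After SELECT (2 rows):
teams.id | books.score
90 | 4
1 | 4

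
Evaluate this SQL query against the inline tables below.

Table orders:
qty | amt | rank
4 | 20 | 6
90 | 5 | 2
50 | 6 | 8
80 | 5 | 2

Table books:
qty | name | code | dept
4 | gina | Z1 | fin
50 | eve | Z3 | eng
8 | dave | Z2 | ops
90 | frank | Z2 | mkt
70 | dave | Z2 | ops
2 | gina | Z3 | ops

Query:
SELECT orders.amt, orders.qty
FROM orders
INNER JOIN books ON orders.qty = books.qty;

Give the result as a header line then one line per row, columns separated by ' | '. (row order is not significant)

== RESULT ==
orders.amt | orders.qty
20 | 4
5 | 90
6 | 50

Derivation:
After JOIN books (3 rows):
orders.qty | orders.amt | orders.rank | books.qty | books.name | books.code | books.dept
4 | 20 | 6 | 4 | gina | Z1 | fin
90 | 5 | 2 | 90 | frank | Z2 | mkt
50 | 6 | 8 | 50 | eve | Z3 | eng
After SELECT (3 rows):
orders.amt | orders.qty
20 | 4
5 | 90
6 | 50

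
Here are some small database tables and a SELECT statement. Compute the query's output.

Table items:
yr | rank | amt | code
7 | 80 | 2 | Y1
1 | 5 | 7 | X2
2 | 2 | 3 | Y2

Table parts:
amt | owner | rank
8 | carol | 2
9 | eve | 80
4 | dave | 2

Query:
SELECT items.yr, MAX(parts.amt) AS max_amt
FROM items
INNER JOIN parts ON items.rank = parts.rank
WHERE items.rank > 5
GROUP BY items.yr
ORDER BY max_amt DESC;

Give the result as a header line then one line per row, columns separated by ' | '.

== RESULT ==
items.yr | max_amt
7 | 9

Derivation:
After JOIN parts (3 rows):
items.yr | items.rank | items.amt | items.code | parts.amt | parts.owner | parts.rank
7 | 80 | 2 | Y1 | 9 | eve | 80
2 | 2 | 3 | Y2 | 8 | carol | 2
2 | 2 | 3 | Y2 | 4 | dave | 2
After WHERE (1 rows):
items.yr | items.rank | items.amt | items.code | parts.amt | parts.owner | parts.rank
7 | 80 | 2 | Y1 | 9 | eve | 80
After GROUP BY (1 rows):
items.yr | max_amt
7 | 9
After ORDER BY (1 rows):
items.yr | max_amt
7 | 9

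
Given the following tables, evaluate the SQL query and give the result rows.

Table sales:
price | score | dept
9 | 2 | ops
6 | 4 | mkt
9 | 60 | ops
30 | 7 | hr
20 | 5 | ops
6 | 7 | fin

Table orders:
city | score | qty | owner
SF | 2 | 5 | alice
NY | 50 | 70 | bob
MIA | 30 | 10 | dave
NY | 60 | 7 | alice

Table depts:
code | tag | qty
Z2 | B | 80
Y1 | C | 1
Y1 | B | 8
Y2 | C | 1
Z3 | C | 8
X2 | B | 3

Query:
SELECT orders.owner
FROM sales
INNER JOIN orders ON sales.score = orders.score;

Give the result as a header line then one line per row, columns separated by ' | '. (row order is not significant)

After JOIN orders (2 rows):
sales.price | sales.score | sales.dept | orders.city | orders.score | orders.qty | orders.owner
9 | 2 | ops | SF | 2 | 5 | alice
9 | 60 | ops | NY | 60 | 7 | alice
After SELECT (2 rows):
orders.owner
alice
alice

== RESULT ==
orders.owner
alice
alice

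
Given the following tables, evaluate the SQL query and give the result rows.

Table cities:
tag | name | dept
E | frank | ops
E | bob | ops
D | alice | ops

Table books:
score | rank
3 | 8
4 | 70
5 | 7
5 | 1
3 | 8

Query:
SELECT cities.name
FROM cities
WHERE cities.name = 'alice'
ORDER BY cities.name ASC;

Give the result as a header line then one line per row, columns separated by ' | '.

== RESULT ==
cities.name
alice

Derivation:
After WHERE (1 rows):
cities.tag | cities.name | cities.dept
D | alice | ops
After SELECT (1 rows):
cities.name
alice
After ORDER BY (1 rows):
cities.name
alice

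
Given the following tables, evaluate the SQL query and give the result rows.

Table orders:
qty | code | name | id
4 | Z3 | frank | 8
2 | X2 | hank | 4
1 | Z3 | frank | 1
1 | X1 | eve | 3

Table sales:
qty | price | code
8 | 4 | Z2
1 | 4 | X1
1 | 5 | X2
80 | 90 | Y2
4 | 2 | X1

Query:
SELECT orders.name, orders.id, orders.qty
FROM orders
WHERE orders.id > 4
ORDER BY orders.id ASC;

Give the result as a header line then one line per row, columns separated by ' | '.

== RESULT ==
orders.name | orders.id | orders.qty
frank | 8 | 4

Derivation:
After WHERE (1 rows):
orders.qty | orders.code | orders.name | orders.id
4 | Z3 | frank | 8
After SELECT (1 rows):
orders.name | orders.id | orders.qty
frank | 8 | 4
After ORDER BY (1 rows):
orders.name | orders.id | orders.qty
frank | 8 | 4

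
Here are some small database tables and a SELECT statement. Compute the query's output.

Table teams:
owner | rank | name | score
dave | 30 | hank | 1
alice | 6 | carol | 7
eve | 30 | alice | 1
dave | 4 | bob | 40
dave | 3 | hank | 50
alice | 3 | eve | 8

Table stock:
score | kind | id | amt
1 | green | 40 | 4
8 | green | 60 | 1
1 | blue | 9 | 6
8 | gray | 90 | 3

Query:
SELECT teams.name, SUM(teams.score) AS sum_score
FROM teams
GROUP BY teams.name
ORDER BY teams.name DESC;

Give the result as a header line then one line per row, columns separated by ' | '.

== RESULT ==
teams.name | sum_score
hank | 51
eve | 8
carol | 7
bob | 40
alice | 1

Derivation:
After GROUP BY (5 rows):
teams.name | sum_score
hank | 51
carol | 7
alice | 1
bob | 40
eve | 8
After ORDER BY (5 rows):
teams.name | sum_score
hank | 51
eve | 8
carol | 7
bob | 40
alice | 1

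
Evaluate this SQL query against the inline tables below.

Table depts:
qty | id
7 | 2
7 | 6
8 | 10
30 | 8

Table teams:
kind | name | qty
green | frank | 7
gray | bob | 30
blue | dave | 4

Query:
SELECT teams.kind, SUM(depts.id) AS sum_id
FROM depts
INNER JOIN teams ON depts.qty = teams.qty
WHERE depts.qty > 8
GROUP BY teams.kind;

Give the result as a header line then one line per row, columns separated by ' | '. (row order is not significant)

== RESULT ==
teams.kind | sum_id
gray | 8

Derivation:
After JOIN teams (3 rows):
depts.qty | depts.id | teams.kind | teams.name | teams.qty
7 | 2 | green | frank | 7
7 | 6 | green | frank | 7
30 | 8 | gray | bob | 30
After WHERE (1 rows):
depts.qty | depts.id | teams.kind | teams.name | teams.qty
30 | 8 | gray | bob | 30
After GROUP BY (1 rows):
teams.kind | sum_id
gray | 8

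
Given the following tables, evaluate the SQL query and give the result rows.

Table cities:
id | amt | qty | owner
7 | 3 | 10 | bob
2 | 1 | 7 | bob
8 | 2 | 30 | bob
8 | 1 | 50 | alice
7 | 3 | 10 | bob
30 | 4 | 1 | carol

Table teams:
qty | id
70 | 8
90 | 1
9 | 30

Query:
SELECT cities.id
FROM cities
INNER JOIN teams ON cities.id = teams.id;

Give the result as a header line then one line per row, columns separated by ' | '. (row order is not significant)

== RESULT ==
cities.id
8
8
30

Derivation:
After JOIN teams (3 rows):
cities.id | cities.amt | cities.qty | cities.owner | teams.qty | teams.id
8 | 2 | 30 | bob | 70 | 8
8 | 1 | 50 | alice | 70 | 8
30 | 4 | 1 | carol | 9 | 30
After SELECT (3 rows):
cities.id
8
8
30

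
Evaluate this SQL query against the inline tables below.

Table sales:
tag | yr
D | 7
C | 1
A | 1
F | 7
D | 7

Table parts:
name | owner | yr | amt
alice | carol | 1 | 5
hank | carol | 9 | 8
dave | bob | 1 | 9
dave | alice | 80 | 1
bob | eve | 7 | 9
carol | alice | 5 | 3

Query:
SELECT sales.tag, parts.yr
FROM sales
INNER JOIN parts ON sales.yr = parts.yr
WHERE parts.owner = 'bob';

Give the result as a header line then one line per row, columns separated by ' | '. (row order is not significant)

After JOIN parts (7 rows):
sales.tag | sales.yr | parts.name | parts.owner | parts.yr | parts.amt
D | 7 | bob | eve | 7 | 9
C | 1 | alice | carol | 1 | 5
C | 1 | dave | bob | 1 | 9
A | 1 | alice | carol | 1 | 5
A | 1 | dave | bob | 1 | 9
F | 7 | bob | eve | 7 | 9
D | 7 | bob | eve | 7 | 9
After WHERE (2 rows):
sales.tag | sales.yr | parts.name | parts.owner | parts.yr | parts.amt
C | 1 | dave | bob | 1 | 9
A | 1 | dave | bob | 1 | 9
After SELECT (2 rows):
sales.tag | parts.yr
C | 1
A | 1

== RESULT ==
sales.tag | parts.yr
C | 1
A | 1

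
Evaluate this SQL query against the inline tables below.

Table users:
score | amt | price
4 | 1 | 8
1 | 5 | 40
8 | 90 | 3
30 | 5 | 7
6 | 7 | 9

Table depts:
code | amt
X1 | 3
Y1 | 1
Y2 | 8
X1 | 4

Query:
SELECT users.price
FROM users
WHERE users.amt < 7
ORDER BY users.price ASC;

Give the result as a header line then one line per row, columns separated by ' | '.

== RESULT ==
users.price
7
8
40

Derivation:
After WHERE (3 rows):
users.score | users.amt | users.price
4 | 1 | 8
1 | 5 | 40
30 | 5 | 7
After SELECT (3 rows):
users.price
8
40
7
After ORDER BY (3 rows):
users.price
7
8
40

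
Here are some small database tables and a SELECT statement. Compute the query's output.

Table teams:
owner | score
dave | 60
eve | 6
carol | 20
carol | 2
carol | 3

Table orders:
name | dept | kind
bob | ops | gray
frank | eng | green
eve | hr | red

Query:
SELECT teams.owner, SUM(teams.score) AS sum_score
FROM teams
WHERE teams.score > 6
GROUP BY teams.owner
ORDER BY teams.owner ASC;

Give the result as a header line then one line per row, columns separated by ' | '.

== RESULT ==
teams.owner | sum_score
carol | 20
dave | 60

Derivation:
After WHERE (2 rows):
teams.owner | teams.score
dave | 60
carol | 20
After GROUP BY (2 rows):
teams.owner | sum_score
dave | 60
carol | 20
After ORDER BY (2 rows):
teams.owner | sum_score
carol | 20
dave | 60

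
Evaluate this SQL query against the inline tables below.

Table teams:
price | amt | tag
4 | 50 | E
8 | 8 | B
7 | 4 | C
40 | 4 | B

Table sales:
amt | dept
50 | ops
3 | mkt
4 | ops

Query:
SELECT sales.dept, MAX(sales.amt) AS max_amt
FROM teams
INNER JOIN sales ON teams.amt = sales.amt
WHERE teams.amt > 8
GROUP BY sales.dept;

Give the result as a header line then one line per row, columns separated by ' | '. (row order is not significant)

== RESULT ==
sales.dept | max_amt
ops | 50

Derivation:
After JOIN sales (3 rows):
teams.price | teams.amt | teams.tag | sales.amt | sales.dept
4 | 50 | E | 50 | ops
7 | 4 | C | 4 | ops
40 | 4 | B | 4 | ops
After WHERE (1 rows):
teams.price | teams.amt | teams.tag | sales.amt | sales.dept
4 | 50 | E | 50 | ops
After GROUP BY (1 rows):
sales.dept | max_amt
ops | 50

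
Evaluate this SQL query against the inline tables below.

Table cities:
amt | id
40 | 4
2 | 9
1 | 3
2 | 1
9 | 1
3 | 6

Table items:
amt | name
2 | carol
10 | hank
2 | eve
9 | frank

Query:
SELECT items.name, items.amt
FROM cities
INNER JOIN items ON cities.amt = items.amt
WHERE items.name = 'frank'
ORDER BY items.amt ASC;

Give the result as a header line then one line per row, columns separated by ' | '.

After JOIN items (5 rows):
cities.amt | cities.id | items.amt | items.name
2 | 9 | 2 | carol
2 | 9 | 2 | eve
2 | 1 | 2 | carol
2 | 1 | 2 | eve
9 | 1 | 9 | frank
After WHERE (1 rows):
cities.amt | cities.id | items.amt | items.name
9 | 1 | 9 | frank
After SELECT (1 rows):
items.name | items.amt
frank | 9
After ORDER BY (1 rows):
items.name | items.amt
frank | 9

== RESULT ==
items.name | items.amt
frank | 9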